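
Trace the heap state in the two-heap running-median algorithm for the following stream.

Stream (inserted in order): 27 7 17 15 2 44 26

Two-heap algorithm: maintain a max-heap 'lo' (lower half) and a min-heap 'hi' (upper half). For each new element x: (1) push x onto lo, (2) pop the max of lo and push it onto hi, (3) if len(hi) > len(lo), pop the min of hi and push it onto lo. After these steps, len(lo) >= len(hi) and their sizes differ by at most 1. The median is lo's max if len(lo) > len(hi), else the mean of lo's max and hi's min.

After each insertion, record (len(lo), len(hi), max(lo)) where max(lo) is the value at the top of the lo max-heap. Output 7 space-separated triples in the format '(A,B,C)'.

Answer: (1,0,27) (1,1,7) (2,1,17) (2,2,15) (3,2,15) (3,3,15) (4,3,17)

Derivation:
Step 1: insert 27 -> lo=[27] hi=[] -> (len(lo)=1, len(hi)=0, max(lo)=27)
Step 2: insert 7 -> lo=[7] hi=[27] -> (len(lo)=1, len(hi)=1, max(lo)=7)
Step 3: insert 17 -> lo=[7, 17] hi=[27] -> (len(lo)=2, len(hi)=1, max(lo)=17)
Step 4: insert 15 -> lo=[7, 15] hi=[17, 27] -> (len(lo)=2, len(hi)=2, max(lo)=15)
Step 5: insert 2 -> lo=[2, 7, 15] hi=[17, 27] -> (len(lo)=3, len(hi)=2, max(lo)=15)
Step 6: insert 44 -> lo=[2, 7, 15] hi=[17, 27, 44] -> (len(lo)=3, len(hi)=3, max(lo)=15)
Step 7: insert 26 -> lo=[2, 7, 15, 17] hi=[26, 27, 44] -> (len(lo)=4, len(hi)=3, max(lo)=17)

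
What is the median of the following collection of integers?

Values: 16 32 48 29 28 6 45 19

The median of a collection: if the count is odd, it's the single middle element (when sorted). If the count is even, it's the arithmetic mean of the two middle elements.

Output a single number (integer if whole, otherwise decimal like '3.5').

Answer: 28.5

Derivation:
Step 1: insert 16 -> lo=[16] (size 1, max 16) hi=[] (size 0) -> median=16
Step 2: insert 32 -> lo=[16] (size 1, max 16) hi=[32] (size 1, min 32) -> median=24
Step 3: insert 48 -> lo=[16, 32] (size 2, max 32) hi=[48] (size 1, min 48) -> median=32
Step 4: insert 29 -> lo=[16, 29] (size 2, max 29) hi=[32, 48] (size 2, min 32) -> median=30.5
Step 5: insert 28 -> lo=[16, 28, 29] (size 3, max 29) hi=[32, 48] (size 2, min 32) -> median=29
Step 6: insert 6 -> lo=[6, 16, 28] (size 3, max 28) hi=[29, 32, 48] (size 3, min 29) -> median=28.5
Step 7: insert 45 -> lo=[6, 16, 28, 29] (size 4, max 29) hi=[32, 45, 48] (size 3, min 32) -> median=29
Step 8: insert 19 -> lo=[6, 16, 19, 28] (size 4, max 28) hi=[29, 32, 45, 48] (size 4, min 29) -> median=28.5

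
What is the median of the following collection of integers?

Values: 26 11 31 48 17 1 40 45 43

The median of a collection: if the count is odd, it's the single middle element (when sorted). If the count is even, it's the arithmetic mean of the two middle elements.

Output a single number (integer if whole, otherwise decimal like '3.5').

Step 1: insert 26 -> lo=[26] (size 1, max 26) hi=[] (size 0) -> median=26
Step 2: insert 11 -> lo=[11] (size 1, max 11) hi=[26] (size 1, min 26) -> median=18.5
Step 3: insert 31 -> lo=[11, 26] (size 2, max 26) hi=[31] (size 1, min 31) -> median=26
Step 4: insert 48 -> lo=[11, 26] (size 2, max 26) hi=[31, 48] (size 2, min 31) -> median=28.5
Step 5: insert 17 -> lo=[11, 17, 26] (size 3, max 26) hi=[31, 48] (size 2, min 31) -> median=26
Step 6: insert 1 -> lo=[1, 11, 17] (size 3, max 17) hi=[26, 31, 48] (size 3, min 26) -> median=21.5
Step 7: insert 40 -> lo=[1, 11, 17, 26] (size 4, max 26) hi=[31, 40, 48] (size 3, min 31) -> median=26
Step 8: insert 45 -> lo=[1, 11, 17, 26] (size 4, max 26) hi=[31, 40, 45, 48] (size 4, min 31) -> median=28.5
Step 9: insert 43 -> lo=[1, 11, 17, 26, 31] (size 5, max 31) hi=[40, 43, 45, 48] (size 4, min 40) -> median=31

Answer: 31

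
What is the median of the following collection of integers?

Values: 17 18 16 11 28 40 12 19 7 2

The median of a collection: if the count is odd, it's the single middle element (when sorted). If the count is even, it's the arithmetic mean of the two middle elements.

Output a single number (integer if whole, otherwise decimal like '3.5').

Step 1: insert 17 -> lo=[17] (size 1, max 17) hi=[] (size 0) -> median=17
Step 2: insert 18 -> lo=[17] (size 1, max 17) hi=[18] (size 1, min 18) -> median=17.5
Step 3: insert 16 -> lo=[16, 17] (size 2, max 17) hi=[18] (size 1, min 18) -> median=17
Step 4: insert 11 -> lo=[11, 16] (size 2, max 16) hi=[17, 18] (size 2, min 17) -> median=16.5
Step 5: insert 28 -> lo=[11, 16, 17] (size 3, max 17) hi=[18, 28] (size 2, min 18) -> median=17
Step 6: insert 40 -> lo=[11, 16, 17] (size 3, max 17) hi=[18, 28, 40] (size 3, min 18) -> median=17.5
Step 7: insert 12 -> lo=[11, 12, 16, 17] (size 4, max 17) hi=[18, 28, 40] (size 3, min 18) -> median=17
Step 8: insert 19 -> lo=[11, 12, 16, 17] (size 4, max 17) hi=[18, 19, 28, 40] (size 4, min 18) -> median=17.5
Step 9: insert 7 -> lo=[7, 11, 12, 16, 17] (size 5, max 17) hi=[18, 19, 28, 40] (size 4, min 18) -> median=17
Step 10: insert 2 -> lo=[2, 7, 11, 12, 16] (size 5, max 16) hi=[17, 18, 19, 28, 40] (size 5, min 17) -> median=16.5

Answer: 16.5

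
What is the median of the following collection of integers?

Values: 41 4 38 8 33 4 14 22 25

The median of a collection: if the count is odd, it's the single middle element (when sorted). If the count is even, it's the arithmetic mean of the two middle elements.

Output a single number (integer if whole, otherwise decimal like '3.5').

Step 1: insert 41 -> lo=[41] (size 1, max 41) hi=[] (size 0) -> median=41
Step 2: insert 4 -> lo=[4] (size 1, max 4) hi=[41] (size 1, min 41) -> median=22.5
Step 3: insert 38 -> lo=[4, 38] (size 2, max 38) hi=[41] (size 1, min 41) -> median=38
Step 4: insert 8 -> lo=[4, 8] (size 2, max 8) hi=[38, 41] (size 2, min 38) -> median=23
Step 5: insert 33 -> lo=[4, 8, 33] (size 3, max 33) hi=[38, 41] (size 2, min 38) -> median=33
Step 6: insert 4 -> lo=[4, 4, 8] (size 3, max 8) hi=[33, 38, 41] (size 3, min 33) -> median=20.5
Step 7: insert 14 -> lo=[4, 4, 8, 14] (size 4, max 14) hi=[33, 38, 41] (size 3, min 33) -> median=14
Step 8: insert 22 -> lo=[4, 4, 8, 14] (size 4, max 14) hi=[22, 33, 38, 41] (size 4, min 22) -> median=18
Step 9: insert 25 -> lo=[4, 4, 8, 14, 22] (size 5, max 22) hi=[25, 33, 38, 41] (size 4, min 25) -> median=22

Answer: 22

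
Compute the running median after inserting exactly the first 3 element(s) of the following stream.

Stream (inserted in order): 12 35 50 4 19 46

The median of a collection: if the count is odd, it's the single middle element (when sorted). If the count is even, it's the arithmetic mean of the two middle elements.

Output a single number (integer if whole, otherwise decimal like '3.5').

Step 1: insert 12 -> lo=[12] (size 1, max 12) hi=[] (size 0) -> median=12
Step 2: insert 35 -> lo=[12] (size 1, max 12) hi=[35] (size 1, min 35) -> median=23.5
Step 3: insert 50 -> lo=[12, 35] (size 2, max 35) hi=[50] (size 1, min 50) -> median=35

Answer: 35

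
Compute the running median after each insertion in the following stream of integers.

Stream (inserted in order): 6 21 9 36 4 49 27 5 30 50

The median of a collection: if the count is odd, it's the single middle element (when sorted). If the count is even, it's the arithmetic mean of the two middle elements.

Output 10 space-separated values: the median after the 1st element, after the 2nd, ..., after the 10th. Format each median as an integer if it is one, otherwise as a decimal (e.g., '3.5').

Answer: 6 13.5 9 15 9 15 21 15 21 24

Derivation:
Step 1: insert 6 -> lo=[6] (size 1, max 6) hi=[] (size 0) -> median=6
Step 2: insert 21 -> lo=[6] (size 1, max 6) hi=[21] (size 1, min 21) -> median=13.5
Step 3: insert 9 -> lo=[6, 9] (size 2, max 9) hi=[21] (size 1, min 21) -> median=9
Step 4: insert 36 -> lo=[6, 9] (size 2, max 9) hi=[21, 36] (size 2, min 21) -> median=15
Step 5: insert 4 -> lo=[4, 6, 9] (size 3, max 9) hi=[21, 36] (size 2, min 21) -> median=9
Step 6: insert 49 -> lo=[4, 6, 9] (size 3, max 9) hi=[21, 36, 49] (size 3, min 21) -> median=15
Step 7: insert 27 -> lo=[4, 6, 9, 21] (size 4, max 21) hi=[27, 36, 49] (size 3, min 27) -> median=21
Step 8: insert 5 -> lo=[4, 5, 6, 9] (size 4, max 9) hi=[21, 27, 36, 49] (size 4, min 21) -> median=15
Step 9: insert 30 -> lo=[4, 5, 6, 9, 21] (size 5, max 21) hi=[27, 30, 36, 49] (size 4, min 27) -> median=21
Step 10: insert 50 -> lo=[4, 5, 6, 9, 21] (size 5, max 21) hi=[27, 30, 36, 49, 50] (size 5, min 27) -> median=24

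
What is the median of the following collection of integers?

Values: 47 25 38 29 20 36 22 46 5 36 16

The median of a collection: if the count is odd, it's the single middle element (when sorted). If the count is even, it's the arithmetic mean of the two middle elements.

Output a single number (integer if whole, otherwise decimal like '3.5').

Answer: 29

Derivation:
Step 1: insert 47 -> lo=[47] (size 1, max 47) hi=[] (size 0) -> median=47
Step 2: insert 25 -> lo=[25] (size 1, max 25) hi=[47] (size 1, min 47) -> median=36
Step 3: insert 38 -> lo=[25, 38] (size 2, max 38) hi=[47] (size 1, min 47) -> median=38
Step 4: insert 29 -> lo=[25, 29] (size 2, max 29) hi=[38, 47] (size 2, min 38) -> median=33.5
Step 5: insert 20 -> lo=[20, 25, 29] (size 3, max 29) hi=[38, 47] (size 2, min 38) -> median=29
Step 6: insert 36 -> lo=[20, 25, 29] (size 3, max 29) hi=[36, 38, 47] (size 3, min 36) -> median=32.5
Step 7: insert 22 -> lo=[20, 22, 25, 29] (size 4, max 29) hi=[36, 38, 47] (size 3, min 36) -> median=29
Step 8: insert 46 -> lo=[20, 22, 25, 29] (size 4, max 29) hi=[36, 38, 46, 47] (size 4, min 36) -> median=32.5
Step 9: insert 5 -> lo=[5, 20, 22, 25, 29] (size 5, max 29) hi=[36, 38, 46, 47] (size 4, min 36) -> median=29
Step 10: insert 36 -> lo=[5, 20, 22, 25, 29] (size 5, max 29) hi=[36, 36, 38, 46, 47] (size 5, min 36) -> median=32.5
Step 11: insert 16 -> lo=[5, 16, 20, 22, 25, 29] (size 6, max 29) hi=[36, 36, 38, 46, 47] (size 5, min 36) -> median=29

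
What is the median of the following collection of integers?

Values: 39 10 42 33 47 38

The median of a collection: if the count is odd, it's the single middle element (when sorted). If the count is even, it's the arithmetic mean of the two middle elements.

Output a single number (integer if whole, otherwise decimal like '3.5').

Answer: 38.5

Derivation:
Step 1: insert 39 -> lo=[39] (size 1, max 39) hi=[] (size 0) -> median=39
Step 2: insert 10 -> lo=[10] (size 1, max 10) hi=[39] (size 1, min 39) -> median=24.5
Step 3: insert 42 -> lo=[10, 39] (size 2, max 39) hi=[42] (size 1, min 42) -> median=39
Step 4: insert 33 -> lo=[10, 33] (size 2, max 33) hi=[39, 42] (size 2, min 39) -> median=36
Step 5: insert 47 -> lo=[10, 33, 39] (size 3, max 39) hi=[42, 47] (size 2, min 42) -> median=39
Step 6: insert 38 -> lo=[10, 33, 38] (size 3, max 38) hi=[39, 42, 47] (size 3, min 39) -> median=38.5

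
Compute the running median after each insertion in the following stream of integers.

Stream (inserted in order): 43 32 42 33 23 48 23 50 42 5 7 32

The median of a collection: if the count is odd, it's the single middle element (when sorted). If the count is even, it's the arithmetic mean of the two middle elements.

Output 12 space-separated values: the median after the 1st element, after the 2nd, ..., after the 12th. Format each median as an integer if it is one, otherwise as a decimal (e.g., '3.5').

Answer: 43 37.5 42 37.5 33 37.5 33 37.5 42 37.5 33 32.5

Derivation:
Step 1: insert 43 -> lo=[43] (size 1, max 43) hi=[] (size 0) -> median=43
Step 2: insert 32 -> lo=[32] (size 1, max 32) hi=[43] (size 1, min 43) -> median=37.5
Step 3: insert 42 -> lo=[32, 42] (size 2, max 42) hi=[43] (size 1, min 43) -> median=42
Step 4: insert 33 -> lo=[32, 33] (size 2, max 33) hi=[42, 43] (size 2, min 42) -> median=37.5
Step 5: insert 23 -> lo=[23, 32, 33] (size 3, max 33) hi=[42, 43] (size 2, min 42) -> median=33
Step 6: insert 48 -> lo=[23, 32, 33] (size 3, max 33) hi=[42, 43, 48] (size 3, min 42) -> median=37.5
Step 7: insert 23 -> lo=[23, 23, 32, 33] (size 4, max 33) hi=[42, 43, 48] (size 3, min 42) -> median=33
Step 8: insert 50 -> lo=[23, 23, 32, 33] (size 4, max 33) hi=[42, 43, 48, 50] (size 4, min 42) -> median=37.5
Step 9: insert 42 -> lo=[23, 23, 32, 33, 42] (size 5, max 42) hi=[42, 43, 48, 50] (size 4, min 42) -> median=42
Step 10: insert 5 -> lo=[5, 23, 23, 32, 33] (size 5, max 33) hi=[42, 42, 43, 48, 50] (size 5, min 42) -> median=37.5
Step 11: insert 7 -> lo=[5, 7, 23, 23, 32, 33] (size 6, max 33) hi=[42, 42, 43, 48, 50] (size 5, min 42) -> median=33
Step 12: insert 32 -> lo=[5, 7, 23, 23, 32, 32] (size 6, max 32) hi=[33, 42, 42, 43, 48, 50] (size 6, min 33) -> median=32.5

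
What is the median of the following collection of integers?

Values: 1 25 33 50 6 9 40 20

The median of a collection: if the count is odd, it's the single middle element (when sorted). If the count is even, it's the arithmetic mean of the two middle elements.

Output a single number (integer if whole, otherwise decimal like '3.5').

Answer: 22.5

Derivation:
Step 1: insert 1 -> lo=[1] (size 1, max 1) hi=[] (size 0) -> median=1
Step 2: insert 25 -> lo=[1] (size 1, max 1) hi=[25] (size 1, min 25) -> median=13
Step 3: insert 33 -> lo=[1, 25] (size 2, max 25) hi=[33] (size 1, min 33) -> median=25
Step 4: insert 50 -> lo=[1, 25] (size 2, max 25) hi=[33, 50] (size 2, min 33) -> median=29
Step 5: insert 6 -> lo=[1, 6, 25] (size 3, max 25) hi=[33, 50] (size 2, min 33) -> median=25
Step 6: insert 9 -> lo=[1, 6, 9] (size 3, max 9) hi=[25, 33, 50] (size 3, min 25) -> median=17
Step 7: insert 40 -> lo=[1, 6, 9, 25] (size 4, max 25) hi=[33, 40, 50] (size 3, min 33) -> median=25
Step 8: insert 20 -> lo=[1, 6, 9, 20] (size 4, max 20) hi=[25, 33, 40, 50] (size 4, min 25) -> median=22.5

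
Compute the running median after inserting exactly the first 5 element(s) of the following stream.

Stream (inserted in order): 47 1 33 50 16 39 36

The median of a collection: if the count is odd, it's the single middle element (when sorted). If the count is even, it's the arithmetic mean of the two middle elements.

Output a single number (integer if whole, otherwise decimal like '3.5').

Step 1: insert 47 -> lo=[47] (size 1, max 47) hi=[] (size 0) -> median=47
Step 2: insert 1 -> lo=[1] (size 1, max 1) hi=[47] (size 1, min 47) -> median=24
Step 3: insert 33 -> lo=[1, 33] (size 2, max 33) hi=[47] (size 1, min 47) -> median=33
Step 4: insert 50 -> lo=[1, 33] (size 2, max 33) hi=[47, 50] (size 2, min 47) -> median=40
Step 5: insert 16 -> lo=[1, 16, 33] (size 3, max 33) hi=[47, 50] (size 2, min 47) -> median=33

Answer: 33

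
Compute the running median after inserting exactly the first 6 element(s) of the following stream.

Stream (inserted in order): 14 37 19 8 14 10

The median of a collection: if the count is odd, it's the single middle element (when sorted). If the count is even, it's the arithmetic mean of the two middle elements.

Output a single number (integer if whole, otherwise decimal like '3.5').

Answer: 14

Derivation:
Step 1: insert 14 -> lo=[14] (size 1, max 14) hi=[] (size 0) -> median=14
Step 2: insert 37 -> lo=[14] (size 1, max 14) hi=[37] (size 1, min 37) -> median=25.5
Step 3: insert 19 -> lo=[14, 19] (size 2, max 19) hi=[37] (size 1, min 37) -> median=19
Step 4: insert 8 -> lo=[8, 14] (size 2, max 14) hi=[19, 37] (size 2, min 19) -> median=16.5
Step 5: insert 14 -> lo=[8, 14, 14] (size 3, max 14) hi=[19, 37] (size 2, min 19) -> median=14
Step 6: insert 10 -> lo=[8, 10, 14] (size 3, max 14) hi=[14, 19, 37] (size 3, min 14) -> median=14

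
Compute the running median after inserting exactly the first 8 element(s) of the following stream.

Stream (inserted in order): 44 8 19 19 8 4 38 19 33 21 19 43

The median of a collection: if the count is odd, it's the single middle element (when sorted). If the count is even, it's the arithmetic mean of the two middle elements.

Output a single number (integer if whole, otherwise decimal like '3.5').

Answer: 19

Derivation:
Step 1: insert 44 -> lo=[44] (size 1, max 44) hi=[] (size 0) -> median=44
Step 2: insert 8 -> lo=[8] (size 1, max 8) hi=[44] (size 1, min 44) -> median=26
Step 3: insert 19 -> lo=[8, 19] (size 2, max 19) hi=[44] (size 1, min 44) -> median=19
Step 4: insert 19 -> lo=[8, 19] (size 2, max 19) hi=[19, 44] (size 2, min 19) -> median=19
Step 5: insert 8 -> lo=[8, 8, 19] (size 3, max 19) hi=[19, 44] (size 2, min 19) -> median=19
Step 6: insert 4 -> lo=[4, 8, 8] (size 3, max 8) hi=[19, 19, 44] (size 3, min 19) -> median=13.5
Step 7: insert 38 -> lo=[4, 8, 8, 19] (size 4, max 19) hi=[19, 38, 44] (size 3, min 19) -> median=19
Step 8: insert 19 -> lo=[4, 8, 8, 19] (size 4, max 19) hi=[19, 19, 38, 44] (size 4, min 19) -> median=19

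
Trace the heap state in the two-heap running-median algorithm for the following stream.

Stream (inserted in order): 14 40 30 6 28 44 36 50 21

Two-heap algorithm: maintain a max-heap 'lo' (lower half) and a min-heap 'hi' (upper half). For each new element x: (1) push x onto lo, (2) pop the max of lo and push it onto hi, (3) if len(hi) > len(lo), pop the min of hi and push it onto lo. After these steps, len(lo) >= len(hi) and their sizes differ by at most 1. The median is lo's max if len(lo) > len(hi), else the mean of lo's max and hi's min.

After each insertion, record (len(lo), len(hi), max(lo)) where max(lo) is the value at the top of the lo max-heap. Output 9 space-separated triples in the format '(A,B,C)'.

Answer: (1,0,14) (1,1,14) (2,1,30) (2,2,14) (3,2,28) (3,3,28) (4,3,30) (4,4,30) (5,4,30)

Derivation:
Step 1: insert 14 -> lo=[14] hi=[] -> (len(lo)=1, len(hi)=0, max(lo)=14)
Step 2: insert 40 -> lo=[14] hi=[40] -> (len(lo)=1, len(hi)=1, max(lo)=14)
Step 3: insert 30 -> lo=[14, 30] hi=[40] -> (len(lo)=2, len(hi)=1, max(lo)=30)
Step 4: insert 6 -> lo=[6, 14] hi=[30, 40] -> (len(lo)=2, len(hi)=2, max(lo)=14)
Step 5: insert 28 -> lo=[6, 14, 28] hi=[30, 40] -> (len(lo)=3, len(hi)=2, max(lo)=28)
Step 6: insert 44 -> lo=[6, 14, 28] hi=[30, 40, 44] -> (len(lo)=3, len(hi)=3, max(lo)=28)
Step 7: insert 36 -> lo=[6, 14, 28, 30] hi=[36, 40, 44] -> (len(lo)=4, len(hi)=3, max(lo)=30)
Step 8: insert 50 -> lo=[6, 14, 28, 30] hi=[36, 40, 44, 50] -> (len(lo)=4, len(hi)=4, max(lo)=30)
Step 9: insert 21 -> lo=[6, 14, 21, 28, 30] hi=[36, 40, 44, 50] -> (len(lo)=5, len(hi)=4, max(lo)=30)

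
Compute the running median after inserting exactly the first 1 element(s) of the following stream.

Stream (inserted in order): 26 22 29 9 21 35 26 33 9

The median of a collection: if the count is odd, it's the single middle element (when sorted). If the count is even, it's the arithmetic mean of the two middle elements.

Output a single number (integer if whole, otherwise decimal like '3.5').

Answer: 26

Derivation:
Step 1: insert 26 -> lo=[26] (size 1, max 26) hi=[] (size 0) -> median=26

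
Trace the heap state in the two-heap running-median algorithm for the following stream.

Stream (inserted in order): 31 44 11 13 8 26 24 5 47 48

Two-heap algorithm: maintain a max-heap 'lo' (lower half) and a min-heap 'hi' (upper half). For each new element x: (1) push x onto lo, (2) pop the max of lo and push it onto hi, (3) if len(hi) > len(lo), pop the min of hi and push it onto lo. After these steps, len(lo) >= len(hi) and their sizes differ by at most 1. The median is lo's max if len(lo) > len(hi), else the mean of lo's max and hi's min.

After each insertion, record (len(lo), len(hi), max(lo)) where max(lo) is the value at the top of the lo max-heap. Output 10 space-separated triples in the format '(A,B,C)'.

Answer: (1,0,31) (1,1,31) (2,1,31) (2,2,13) (3,2,13) (3,3,13) (4,3,24) (4,4,13) (5,4,24) (5,5,24)

Derivation:
Step 1: insert 31 -> lo=[31] hi=[] -> (len(lo)=1, len(hi)=0, max(lo)=31)
Step 2: insert 44 -> lo=[31] hi=[44] -> (len(lo)=1, len(hi)=1, max(lo)=31)
Step 3: insert 11 -> lo=[11, 31] hi=[44] -> (len(lo)=2, len(hi)=1, max(lo)=31)
Step 4: insert 13 -> lo=[11, 13] hi=[31, 44] -> (len(lo)=2, len(hi)=2, max(lo)=13)
Step 5: insert 8 -> lo=[8, 11, 13] hi=[31, 44] -> (len(lo)=3, len(hi)=2, max(lo)=13)
Step 6: insert 26 -> lo=[8, 11, 13] hi=[26, 31, 44] -> (len(lo)=3, len(hi)=3, max(lo)=13)
Step 7: insert 24 -> lo=[8, 11, 13, 24] hi=[26, 31, 44] -> (len(lo)=4, len(hi)=3, max(lo)=24)
Step 8: insert 5 -> lo=[5, 8, 11, 13] hi=[24, 26, 31, 44] -> (len(lo)=4, len(hi)=4, max(lo)=13)
Step 9: insert 47 -> lo=[5, 8, 11, 13, 24] hi=[26, 31, 44, 47] -> (len(lo)=5, len(hi)=4, max(lo)=24)
Step 10: insert 48 -> lo=[5, 8, 11, 13, 24] hi=[26, 31, 44, 47, 48] -> (len(lo)=5, len(hi)=5, max(lo)=24)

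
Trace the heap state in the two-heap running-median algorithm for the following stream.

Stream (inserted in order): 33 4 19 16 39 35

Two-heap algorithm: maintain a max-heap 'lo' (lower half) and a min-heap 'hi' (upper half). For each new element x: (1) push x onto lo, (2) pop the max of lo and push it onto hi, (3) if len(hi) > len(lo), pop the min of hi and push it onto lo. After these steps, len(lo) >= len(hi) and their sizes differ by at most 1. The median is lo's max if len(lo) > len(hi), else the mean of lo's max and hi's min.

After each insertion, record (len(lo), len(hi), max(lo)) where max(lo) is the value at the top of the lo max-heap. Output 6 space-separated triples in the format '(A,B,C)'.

Answer: (1,0,33) (1,1,4) (2,1,19) (2,2,16) (3,2,19) (3,3,19)

Derivation:
Step 1: insert 33 -> lo=[33] hi=[] -> (len(lo)=1, len(hi)=0, max(lo)=33)
Step 2: insert 4 -> lo=[4] hi=[33] -> (len(lo)=1, len(hi)=1, max(lo)=4)
Step 3: insert 19 -> lo=[4, 19] hi=[33] -> (len(lo)=2, len(hi)=1, max(lo)=19)
Step 4: insert 16 -> lo=[4, 16] hi=[19, 33] -> (len(lo)=2, len(hi)=2, max(lo)=16)
Step 5: insert 39 -> lo=[4, 16, 19] hi=[33, 39] -> (len(lo)=3, len(hi)=2, max(lo)=19)
Step 6: insert 35 -> lo=[4, 16, 19] hi=[33, 35, 39] -> (len(lo)=3, len(hi)=3, max(lo)=19)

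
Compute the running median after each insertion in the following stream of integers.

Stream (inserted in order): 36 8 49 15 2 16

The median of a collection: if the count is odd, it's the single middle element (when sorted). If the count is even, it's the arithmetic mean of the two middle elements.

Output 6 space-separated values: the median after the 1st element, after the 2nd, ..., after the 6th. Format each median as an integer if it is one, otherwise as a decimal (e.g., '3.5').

Answer: 36 22 36 25.5 15 15.5

Derivation:
Step 1: insert 36 -> lo=[36] (size 1, max 36) hi=[] (size 0) -> median=36
Step 2: insert 8 -> lo=[8] (size 1, max 8) hi=[36] (size 1, min 36) -> median=22
Step 3: insert 49 -> lo=[8, 36] (size 2, max 36) hi=[49] (size 1, min 49) -> median=36
Step 4: insert 15 -> lo=[8, 15] (size 2, max 15) hi=[36, 49] (size 2, min 36) -> median=25.5
Step 5: insert 2 -> lo=[2, 8, 15] (size 3, max 15) hi=[36, 49] (size 2, min 36) -> median=15
Step 6: insert 16 -> lo=[2, 8, 15] (size 3, max 15) hi=[16, 36, 49] (size 3, min 16) -> median=15.5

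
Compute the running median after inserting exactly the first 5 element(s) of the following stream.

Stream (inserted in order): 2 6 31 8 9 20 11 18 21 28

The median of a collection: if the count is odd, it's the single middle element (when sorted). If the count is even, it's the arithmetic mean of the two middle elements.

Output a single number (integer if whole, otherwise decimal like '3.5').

Answer: 8

Derivation:
Step 1: insert 2 -> lo=[2] (size 1, max 2) hi=[] (size 0) -> median=2
Step 2: insert 6 -> lo=[2] (size 1, max 2) hi=[6] (size 1, min 6) -> median=4
Step 3: insert 31 -> lo=[2, 6] (size 2, max 6) hi=[31] (size 1, min 31) -> median=6
Step 4: insert 8 -> lo=[2, 6] (size 2, max 6) hi=[8, 31] (size 2, min 8) -> median=7
Step 5: insert 9 -> lo=[2, 6, 8] (size 3, max 8) hi=[9, 31] (size 2, min 9) -> median=8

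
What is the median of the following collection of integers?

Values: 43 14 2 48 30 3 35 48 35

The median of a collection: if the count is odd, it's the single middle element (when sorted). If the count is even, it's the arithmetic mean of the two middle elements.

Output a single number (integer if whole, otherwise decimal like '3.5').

Answer: 35

Derivation:
Step 1: insert 43 -> lo=[43] (size 1, max 43) hi=[] (size 0) -> median=43
Step 2: insert 14 -> lo=[14] (size 1, max 14) hi=[43] (size 1, min 43) -> median=28.5
Step 3: insert 2 -> lo=[2, 14] (size 2, max 14) hi=[43] (size 1, min 43) -> median=14
Step 4: insert 48 -> lo=[2, 14] (size 2, max 14) hi=[43, 48] (size 2, min 43) -> median=28.5
Step 5: insert 30 -> lo=[2, 14, 30] (size 3, max 30) hi=[43, 48] (size 2, min 43) -> median=30
Step 6: insert 3 -> lo=[2, 3, 14] (size 3, max 14) hi=[30, 43, 48] (size 3, min 30) -> median=22
Step 7: insert 35 -> lo=[2, 3, 14, 30] (size 4, max 30) hi=[35, 43, 48] (size 3, min 35) -> median=30
Step 8: insert 48 -> lo=[2, 3, 14, 30] (size 4, max 30) hi=[35, 43, 48, 48] (size 4, min 35) -> median=32.5
Step 9: insert 35 -> lo=[2, 3, 14, 30, 35] (size 5, max 35) hi=[35, 43, 48, 48] (size 4, min 35) -> median=35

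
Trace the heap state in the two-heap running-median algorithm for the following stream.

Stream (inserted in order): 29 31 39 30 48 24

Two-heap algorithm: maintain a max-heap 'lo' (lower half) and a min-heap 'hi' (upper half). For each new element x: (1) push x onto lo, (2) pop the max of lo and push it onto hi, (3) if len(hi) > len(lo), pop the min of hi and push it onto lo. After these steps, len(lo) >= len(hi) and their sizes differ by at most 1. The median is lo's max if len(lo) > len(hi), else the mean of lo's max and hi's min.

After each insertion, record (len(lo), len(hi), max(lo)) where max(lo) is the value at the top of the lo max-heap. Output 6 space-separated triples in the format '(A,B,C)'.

Step 1: insert 29 -> lo=[29] hi=[] -> (len(lo)=1, len(hi)=0, max(lo)=29)
Step 2: insert 31 -> lo=[29] hi=[31] -> (len(lo)=1, len(hi)=1, max(lo)=29)
Step 3: insert 39 -> lo=[29, 31] hi=[39] -> (len(lo)=2, len(hi)=1, max(lo)=31)
Step 4: insert 30 -> lo=[29, 30] hi=[31, 39] -> (len(lo)=2, len(hi)=2, max(lo)=30)
Step 5: insert 48 -> lo=[29, 30, 31] hi=[39, 48] -> (len(lo)=3, len(hi)=2, max(lo)=31)
Step 6: insert 24 -> lo=[24, 29, 30] hi=[31, 39, 48] -> (len(lo)=3, len(hi)=3, max(lo)=30)

Answer: (1,0,29) (1,1,29) (2,1,31) (2,2,30) (3,2,31) (3,3,30)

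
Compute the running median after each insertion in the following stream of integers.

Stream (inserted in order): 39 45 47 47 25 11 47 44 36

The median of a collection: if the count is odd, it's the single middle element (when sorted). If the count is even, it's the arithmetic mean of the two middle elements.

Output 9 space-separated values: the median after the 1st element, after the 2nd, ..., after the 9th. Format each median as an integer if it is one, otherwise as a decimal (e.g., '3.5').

Step 1: insert 39 -> lo=[39] (size 1, max 39) hi=[] (size 0) -> median=39
Step 2: insert 45 -> lo=[39] (size 1, max 39) hi=[45] (size 1, min 45) -> median=42
Step 3: insert 47 -> lo=[39, 45] (size 2, max 45) hi=[47] (size 1, min 47) -> median=45
Step 4: insert 47 -> lo=[39, 45] (size 2, max 45) hi=[47, 47] (size 2, min 47) -> median=46
Step 5: insert 25 -> lo=[25, 39, 45] (size 3, max 45) hi=[47, 47] (size 2, min 47) -> median=45
Step 6: insert 11 -> lo=[11, 25, 39] (size 3, max 39) hi=[45, 47, 47] (size 3, min 45) -> median=42
Step 7: insert 47 -> lo=[11, 25, 39, 45] (size 4, max 45) hi=[47, 47, 47] (size 3, min 47) -> median=45
Step 8: insert 44 -> lo=[11, 25, 39, 44] (size 4, max 44) hi=[45, 47, 47, 47] (size 4, min 45) -> median=44.5
Step 9: insert 36 -> lo=[11, 25, 36, 39, 44] (size 5, max 44) hi=[45, 47, 47, 47] (size 4, min 45) -> median=44

Answer: 39 42 45 46 45 42 45 44.5 44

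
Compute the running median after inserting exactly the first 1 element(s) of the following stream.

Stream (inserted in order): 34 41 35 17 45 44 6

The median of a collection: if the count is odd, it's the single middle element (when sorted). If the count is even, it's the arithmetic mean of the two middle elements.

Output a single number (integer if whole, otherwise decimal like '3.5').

Answer: 34

Derivation:
Step 1: insert 34 -> lo=[34] (size 1, max 34) hi=[] (size 0) -> median=34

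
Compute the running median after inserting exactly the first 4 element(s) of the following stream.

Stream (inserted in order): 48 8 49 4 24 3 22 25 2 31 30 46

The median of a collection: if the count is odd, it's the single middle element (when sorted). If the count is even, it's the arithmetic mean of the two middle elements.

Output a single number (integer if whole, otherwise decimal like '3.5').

Answer: 28

Derivation:
Step 1: insert 48 -> lo=[48] (size 1, max 48) hi=[] (size 0) -> median=48
Step 2: insert 8 -> lo=[8] (size 1, max 8) hi=[48] (size 1, min 48) -> median=28
Step 3: insert 49 -> lo=[8, 48] (size 2, max 48) hi=[49] (size 1, min 49) -> median=48
Step 4: insert 4 -> lo=[4, 8] (size 2, max 8) hi=[48, 49] (size 2, min 48) -> median=28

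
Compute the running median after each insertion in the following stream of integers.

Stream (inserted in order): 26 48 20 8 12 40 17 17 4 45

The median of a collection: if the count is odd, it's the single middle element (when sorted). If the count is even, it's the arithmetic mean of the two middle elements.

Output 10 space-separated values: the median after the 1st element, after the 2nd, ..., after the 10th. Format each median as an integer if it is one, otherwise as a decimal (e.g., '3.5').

Answer: 26 37 26 23 20 23 20 18.5 17 18.5

Derivation:
Step 1: insert 26 -> lo=[26] (size 1, max 26) hi=[] (size 0) -> median=26
Step 2: insert 48 -> lo=[26] (size 1, max 26) hi=[48] (size 1, min 48) -> median=37
Step 3: insert 20 -> lo=[20, 26] (size 2, max 26) hi=[48] (size 1, min 48) -> median=26
Step 4: insert 8 -> lo=[8, 20] (size 2, max 20) hi=[26, 48] (size 2, min 26) -> median=23
Step 5: insert 12 -> lo=[8, 12, 20] (size 3, max 20) hi=[26, 48] (size 2, min 26) -> median=20
Step 6: insert 40 -> lo=[8, 12, 20] (size 3, max 20) hi=[26, 40, 48] (size 3, min 26) -> median=23
Step 7: insert 17 -> lo=[8, 12, 17, 20] (size 4, max 20) hi=[26, 40, 48] (size 3, min 26) -> median=20
Step 8: insert 17 -> lo=[8, 12, 17, 17] (size 4, max 17) hi=[20, 26, 40, 48] (size 4, min 20) -> median=18.5
Step 9: insert 4 -> lo=[4, 8, 12, 17, 17] (size 5, max 17) hi=[20, 26, 40, 48] (size 4, min 20) -> median=17
Step 10: insert 45 -> lo=[4, 8, 12, 17, 17] (size 5, max 17) hi=[20, 26, 40, 45, 48] (size 5, min 20) -> median=18.5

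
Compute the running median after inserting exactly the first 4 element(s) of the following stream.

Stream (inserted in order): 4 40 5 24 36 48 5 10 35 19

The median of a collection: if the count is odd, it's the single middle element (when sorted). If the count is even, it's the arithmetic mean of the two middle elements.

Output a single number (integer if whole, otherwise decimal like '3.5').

Answer: 14.5

Derivation:
Step 1: insert 4 -> lo=[4] (size 1, max 4) hi=[] (size 0) -> median=4
Step 2: insert 40 -> lo=[4] (size 1, max 4) hi=[40] (size 1, min 40) -> median=22
Step 3: insert 5 -> lo=[4, 5] (size 2, max 5) hi=[40] (size 1, min 40) -> median=5
Step 4: insert 24 -> lo=[4, 5] (size 2, max 5) hi=[24, 40] (size 2, min 24) -> median=14.5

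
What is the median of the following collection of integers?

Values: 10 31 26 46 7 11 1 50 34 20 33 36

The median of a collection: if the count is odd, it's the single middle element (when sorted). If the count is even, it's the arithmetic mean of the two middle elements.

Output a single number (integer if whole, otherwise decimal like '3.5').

Step 1: insert 10 -> lo=[10] (size 1, max 10) hi=[] (size 0) -> median=10
Step 2: insert 31 -> lo=[10] (size 1, max 10) hi=[31] (size 1, min 31) -> median=20.5
Step 3: insert 26 -> lo=[10, 26] (size 2, max 26) hi=[31] (size 1, min 31) -> median=26
Step 4: insert 46 -> lo=[10, 26] (size 2, max 26) hi=[31, 46] (size 2, min 31) -> median=28.5
Step 5: insert 7 -> lo=[7, 10, 26] (size 3, max 26) hi=[31, 46] (size 2, min 31) -> median=26
Step 6: insert 11 -> lo=[7, 10, 11] (size 3, max 11) hi=[26, 31, 46] (size 3, min 26) -> median=18.5
Step 7: insert 1 -> lo=[1, 7, 10, 11] (size 4, max 11) hi=[26, 31, 46] (size 3, min 26) -> median=11
Step 8: insert 50 -> lo=[1, 7, 10, 11] (size 4, max 11) hi=[26, 31, 46, 50] (size 4, min 26) -> median=18.5
Step 9: insert 34 -> lo=[1, 7, 10, 11, 26] (size 5, max 26) hi=[31, 34, 46, 50] (size 4, min 31) -> median=26
Step 10: insert 20 -> lo=[1, 7, 10, 11, 20] (size 5, max 20) hi=[26, 31, 34, 46, 50] (size 5, min 26) -> median=23
Step 11: insert 33 -> lo=[1, 7, 10, 11, 20, 26] (size 6, max 26) hi=[31, 33, 34, 46, 50] (size 5, min 31) -> median=26
Step 12: insert 36 -> lo=[1, 7, 10, 11, 20, 26] (size 6, max 26) hi=[31, 33, 34, 36, 46, 50] (size 6, min 31) -> median=28.5

Answer: 28.5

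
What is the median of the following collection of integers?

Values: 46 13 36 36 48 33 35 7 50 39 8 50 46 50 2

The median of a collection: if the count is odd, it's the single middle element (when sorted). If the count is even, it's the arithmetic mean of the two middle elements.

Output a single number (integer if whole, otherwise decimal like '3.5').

Answer: 36

Derivation:
Step 1: insert 46 -> lo=[46] (size 1, max 46) hi=[] (size 0) -> median=46
Step 2: insert 13 -> lo=[13] (size 1, max 13) hi=[46] (size 1, min 46) -> median=29.5
Step 3: insert 36 -> lo=[13, 36] (size 2, max 36) hi=[46] (size 1, min 46) -> median=36
Step 4: insert 36 -> lo=[13, 36] (size 2, max 36) hi=[36, 46] (size 2, min 36) -> median=36
Step 5: insert 48 -> lo=[13, 36, 36] (size 3, max 36) hi=[46, 48] (size 2, min 46) -> median=36
Step 6: insert 33 -> lo=[13, 33, 36] (size 3, max 36) hi=[36, 46, 48] (size 3, min 36) -> median=36
Step 7: insert 35 -> lo=[13, 33, 35, 36] (size 4, max 36) hi=[36, 46, 48] (size 3, min 36) -> median=36
Step 8: insert 7 -> lo=[7, 13, 33, 35] (size 4, max 35) hi=[36, 36, 46, 48] (size 4, min 36) -> median=35.5
Step 9: insert 50 -> lo=[7, 13, 33, 35, 36] (size 5, max 36) hi=[36, 46, 48, 50] (size 4, min 36) -> median=36
Step 10: insert 39 -> lo=[7, 13, 33, 35, 36] (size 5, max 36) hi=[36, 39, 46, 48, 50] (size 5, min 36) -> median=36
Step 11: insert 8 -> lo=[7, 8, 13, 33, 35, 36] (size 6, max 36) hi=[36, 39, 46, 48, 50] (size 5, min 36) -> median=36
Step 12: insert 50 -> lo=[7, 8, 13, 33, 35, 36] (size 6, max 36) hi=[36, 39, 46, 48, 50, 50] (size 6, min 36) -> median=36
Step 13: insert 46 -> lo=[7, 8, 13, 33, 35, 36, 36] (size 7, max 36) hi=[39, 46, 46, 48, 50, 50] (size 6, min 39) -> median=36
Step 14: insert 50 -> lo=[7, 8, 13, 33, 35, 36, 36] (size 7, max 36) hi=[39, 46, 46, 48, 50, 50, 50] (size 7, min 39) -> median=37.5
Step 15: insert 2 -> lo=[2, 7, 8, 13, 33, 35, 36, 36] (size 8, max 36) hi=[39, 46, 46, 48, 50, 50, 50] (size 7, min 39) -> median=36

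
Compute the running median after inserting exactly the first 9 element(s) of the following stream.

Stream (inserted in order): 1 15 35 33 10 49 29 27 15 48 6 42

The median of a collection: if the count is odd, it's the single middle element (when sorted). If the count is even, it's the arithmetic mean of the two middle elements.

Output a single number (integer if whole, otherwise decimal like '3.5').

Answer: 27

Derivation:
Step 1: insert 1 -> lo=[1] (size 1, max 1) hi=[] (size 0) -> median=1
Step 2: insert 15 -> lo=[1] (size 1, max 1) hi=[15] (size 1, min 15) -> median=8
Step 3: insert 35 -> lo=[1, 15] (size 2, max 15) hi=[35] (size 1, min 35) -> median=15
Step 4: insert 33 -> lo=[1, 15] (size 2, max 15) hi=[33, 35] (size 2, min 33) -> median=24
Step 5: insert 10 -> lo=[1, 10, 15] (size 3, max 15) hi=[33, 35] (size 2, min 33) -> median=15
Step 6: insert 49 -> lo=[1, 10, 15] (size 3, max 15) hi=[33, 35, 49] (size 3, min 33) -> median=24
Step 7: insert 29 -> lo=[1, 10, 15, 29] (size 4, max 29) hi=[33, 35, 49] (size 3, min 33) -> median=29
Step 8: insert 27 -> lo=[1, 10, 15, 27] (size 4, max 27) hi=[29, 33, 35, 49] (size 4, min 29) -> median=28
Step 9: insert 15 -> lo=[1, 10, 15, 15, 27] (size 5, max 27) hi=[29, 33, 35, 49] (size 4, min 29) -> median=27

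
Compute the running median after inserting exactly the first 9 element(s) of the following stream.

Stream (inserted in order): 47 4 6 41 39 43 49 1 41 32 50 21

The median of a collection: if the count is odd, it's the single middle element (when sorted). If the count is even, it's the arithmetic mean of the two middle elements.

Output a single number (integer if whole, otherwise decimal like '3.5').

Answer: 41

Derivation:
Step 1: insert 47 -> lo=[47] (size 1, max 47) hi=[] (size 0) -> median=47
Step 2: insert 4 -> lo=[4] (size 1, max 4) hi=[47] (size 1, min 47) -> median=25.5
Step 3: insert 6 -> lo=[4, 6] (size 2, max 6) hi=[47] (size 1, min 47) -> median=6
Step 4: insert 41 -> lo=[4, 6] (size 2, max 6) hi=[41, 47] (size 2, min 41) -> median=23.5
Step 5: insert 39 -> lo=[4, 6, 39] (size 3, max 39) hi=[41, 47] (size 2, min 41) -> median=39
Step 6: insert 43 -> lo=[4, 6, 39] (size 3, max 39) hi=[41, 43, 47] (size 3, min 41) -> median=40
Step 7: insert 49 -> lo=[4, 6, 39, 41] (size 4, max 41) hi=[43, 47, 49] (size 3, min 43) -> median=41
Step 8: insert 1 -> lo=[1, 4, 6, 39] (size 4, max 39) hi=[41, 43, 47, 49] (size 4, min 41) -> median=40
Step 9: insert 41 -> lo=[1, 4, 6, 39, 41] (size 5, max 41) hi=[41, 43, 47, 49] (size 4, min 41) -> median=41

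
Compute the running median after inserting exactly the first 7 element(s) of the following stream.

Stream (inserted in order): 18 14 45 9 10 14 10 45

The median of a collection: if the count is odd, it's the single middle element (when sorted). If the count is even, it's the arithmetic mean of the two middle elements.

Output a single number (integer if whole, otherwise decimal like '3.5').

Answer: 14

Derivation:
Step 1: insert 18 -> lo=[18] (size 1, max 18) hi=[] (size 0) -> median=18
Step 2: insert 14 -> lo=[14] (size 1, max 14) hi=[18] (size 1, min 18) -> median=16
Step 3: insert 45 -> lo=[14, 18] (size 2, max 18) hi=[45] (size 1, min 45) -> median=18
Step 4: insert 9 -> lo=[9, 14] (size 2, max 14) hi=[18, 45] (size 2, min 18) -> median=16
Step 5: insert 10 -> lo=[9, 10, 14] (size 3, max 14) hi=[18, 45] (size 2, min 18) -> median=14
Step 6: insert 14 -> lo=[9, 10, 14] (size 3, max 14) hi=[14, 18, 45] (size 3, min 14) -> median=14
Step 7: insert 10 -> lo=[9, 10, 10, 14] (size 4, max 14) hi=[14, 18, 45] (size 3, min 14) -> median=14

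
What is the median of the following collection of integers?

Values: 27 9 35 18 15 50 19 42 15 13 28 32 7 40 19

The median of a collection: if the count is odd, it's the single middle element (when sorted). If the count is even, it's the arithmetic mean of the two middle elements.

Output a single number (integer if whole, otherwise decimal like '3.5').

Step 1: insert 27 -> lo=[27] (size 1, max 27) hi=[] (size 0) -> median=27
Step 2: insert 9 -> lo=[9] (size 1, max 9) hi=[27] (size 1, min 27) -> median=18
Step 3: insert 35 -> lo=[9, 27] (size 2, max 27) hi=[35] (size 1, min 35) -> median=27
Step 4: insert 18 -> lo=[9, 18] (size 2, max 18) hi=[27, 35] (size 2, min 27) -> median=22.5
Step 5: insert 15 -> lo=[9, 15, 18] (size 3, max 18) hi=[27, 35] (size 2, min 27) -> median=18
Step 6: insert 50 -> lo=[9, 15, 18] (size 3, max 18) hi=[27, 35, 50] (size 3, min 27) -> median=22.5
Step 7: insert 19 -> lo=[9, 15, 18, 19] (size 4, max 19) hi=[27, 35, 50] (size 3, min 27) -> median=19
Step 8: insert 42 -> lo=[9, 15, 18, 19] (size 4, max 19) hi=[27, 35, 42, 50] (size 4, min 27) -> median=23
Step 9: insert 15 -> lo=[9, 15, 15, 18, 19] (size 5, max 19) hi=[27, 35, 42, 50] (size 4, min 27) -> median=19
Step 10: insert 13 -> lo=[9, 13, 15, 15, 18] (size 5, max 18) hi=[19, 27, 35, 42, 50] (size 5, min 19) -> median=18.5
Step 11: insert 28 -> lo=[9, 13, 15, 15, 18, 19] (size 6, max 19) hi=[27, 28, 35, 42, 50] (size 5, min 27) -> median=19
Step 12: insert 32 -> lo=[9, 13, 15, 15, 18, 19] (size 6, max 19) hi=[27, 28, 32, 35, 42, 50] (size 6, min 27) -> median=23
Step 13: insert 7 -> lo=[7, 9, 13, 15, 15, 18, 19] (size 7, max 19) hi=[27, 28, 32, 35, 42, 50] (size 6, min 27) -> median=19
Step 14: insert 40 -> lo=[7, 9, 13, 15, 15, 18, 19] (size 7, max 19) hi=[27, 28, 32, 35, 40, 42, 50] (size 7, min 27) -> median=23
Step 15: insert 19 -> lo=[7, 9, 13, 15, 15, 18, 19, 19] (size 8, max 19) hi=[27, 28, 32, 35, 40, 42, 50] (size 7, min 27) -> median=19

Answer: 19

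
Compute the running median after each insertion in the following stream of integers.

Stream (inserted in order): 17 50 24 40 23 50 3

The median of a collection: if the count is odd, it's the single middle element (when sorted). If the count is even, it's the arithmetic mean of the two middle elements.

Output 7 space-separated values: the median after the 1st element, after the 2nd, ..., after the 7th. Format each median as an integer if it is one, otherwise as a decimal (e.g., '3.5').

Answer: 17 33.5 24 32 24 32 24

Derivation:
Step 1: insert 17 -> lo=[17] (size 1, max 17) hi=[] (size 0) -> median=17
Step 2: insert 50 -> lo=[17] (size 1, max 17) hi=[50] (size 1, min 50) -> median=33.5
Step 3: insert 24 -> lo=[17, 24] (size 2, max 24) hi=[50] (size 1, min 50) -> median=24
Step 4: insert 40 -> lo=[17, 24] (size 2, max 24) hi=[40, 50] (size 2, min 40) -> median=32
Step 5: insert 23 -> lo=[17, 23, 24] (size 3, max 24) hi=[40, 50] (size 2, min 40) -> median=24
Step 6: insert 50 -> lo=[17, 23, 24] (size 3, max 24) hi=[40, 50, 50] (size 3, min 40) -> median=32
Step 7: insert 3 -> lo=[3, 17, 23, 24] (size 4, max 24) hi=[40, 50, 50] (size 3, min 40) -> median=24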